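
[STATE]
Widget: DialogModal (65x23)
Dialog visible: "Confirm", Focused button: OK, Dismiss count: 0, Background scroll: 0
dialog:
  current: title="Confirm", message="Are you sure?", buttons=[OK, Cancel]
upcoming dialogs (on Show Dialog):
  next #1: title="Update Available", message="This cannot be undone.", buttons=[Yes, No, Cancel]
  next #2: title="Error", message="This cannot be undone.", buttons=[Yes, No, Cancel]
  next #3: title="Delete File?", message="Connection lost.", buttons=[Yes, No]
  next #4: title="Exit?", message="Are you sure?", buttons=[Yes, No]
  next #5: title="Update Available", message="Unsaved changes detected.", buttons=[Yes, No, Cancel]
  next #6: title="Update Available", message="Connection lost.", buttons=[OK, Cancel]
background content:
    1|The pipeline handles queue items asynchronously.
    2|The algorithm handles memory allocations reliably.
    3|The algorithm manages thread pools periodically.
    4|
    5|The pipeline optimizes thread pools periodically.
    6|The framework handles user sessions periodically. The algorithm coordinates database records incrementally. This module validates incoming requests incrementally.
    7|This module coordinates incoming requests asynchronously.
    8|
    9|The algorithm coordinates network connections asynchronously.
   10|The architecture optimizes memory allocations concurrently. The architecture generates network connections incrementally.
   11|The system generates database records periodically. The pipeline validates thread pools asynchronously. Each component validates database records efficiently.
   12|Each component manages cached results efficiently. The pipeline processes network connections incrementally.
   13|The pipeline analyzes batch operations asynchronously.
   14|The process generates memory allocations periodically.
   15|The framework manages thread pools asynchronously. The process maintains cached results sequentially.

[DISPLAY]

The pipeline handles queue items asynchronously.                 
The algorithm handles memory allocations reliably.               
The algorithm manages thread pools periodically.                 
                                                                 
The pipeline optimizes thread pools periodically.                
The framework handles user sessions periodically. The algorithm c
This module coordinates incoming requests asynchronously.        
                                                                 
The algorithm coordinates network connections asynchronously.    
The architecture optimiz┌───────────────┐ions concurrently. The a
The system generates dat│    Confirm    │iodically. The pipeline 
Each component manages c│ Are you sure? │iciently. The pipeline p
The pipeline analyzes ba│ [OK]  Cancel  │ynchronously.           
The process generates me└───────────────┘periodically.           
The framework manages thread pools asynchronously. The process ma
                                                                 
                                                                 
                                                                 
                                                                 
                                                                 
                                                                 
                                                                 
                                                                 


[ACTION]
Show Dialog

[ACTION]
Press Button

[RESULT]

The pipeline handles queue items asynchronously.                 
The algorithm handles memory allocations reliably.               
The algorithm manages thread pools periodically.                 
                                                                 
The pipeline optimizes thread pools periodically.                
The framework handles user sessions periodically. The algorithm c
This module coordinates incoming requests asynchronously.        
                                                                 
The algorithm coordinates network connections asynchronously.    
The architecture optimizes memory allocations concurrently. The a
The system generates database records periodically. The pipeline 
Each component manages cached results efficiently. The pipeline p
The pipeline analyzes batch operations asynchronously.           
The process generates memory allocations periodically.           
The framework manages thread pools asynchronously. The process ma
                                                                 
                                                                 
                                                                 
                                                                 
                                                                 
                                                                 
                                                                 
                                                                 


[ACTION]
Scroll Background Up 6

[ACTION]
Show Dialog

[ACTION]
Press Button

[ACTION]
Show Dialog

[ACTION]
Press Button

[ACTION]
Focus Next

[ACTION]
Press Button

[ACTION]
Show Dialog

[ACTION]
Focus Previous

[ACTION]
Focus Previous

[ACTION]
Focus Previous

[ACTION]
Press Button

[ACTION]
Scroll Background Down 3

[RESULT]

                                                                 
The pipeline optimizes thread pools periodically.                
The framework handles user sessions periodically. The algorithm c
This module coordinates incoming requests asynchronously.        
                                                                 
The algorithm coordinates network connections asynchronously.    
The architecture optimizes memory allocations concurrently. The a
The system generates database records periodically. The pipeline 
Each component manages cached results efficiently. The pipeline p
The pipeline analyzes batch operations asynchronously.           
The process generates memory allocations periodically.           
The framework manages thread pools asynchronously. The process ma
                                                                 
                                                                 
                                                                 
                                                                 
                                                                 
                                                                 
                                                                 
                                                                 
                                                                 
                                                                 
                                                                 


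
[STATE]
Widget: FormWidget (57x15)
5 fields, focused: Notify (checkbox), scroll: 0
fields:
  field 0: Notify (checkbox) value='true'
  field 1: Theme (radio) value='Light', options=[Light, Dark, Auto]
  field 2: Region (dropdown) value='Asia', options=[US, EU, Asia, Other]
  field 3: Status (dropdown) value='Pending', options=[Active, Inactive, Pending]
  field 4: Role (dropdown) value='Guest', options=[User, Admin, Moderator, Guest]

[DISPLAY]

> Notify:     [x]                                        
  Theme:      (●) Light  ( ) Dark  ( ) Auto              
  Region:     [Asia                                    ▼]
  Status:     [Pending                                 ▼]
  Role:       [Guest                                   ▼]
                                                         
                                                         
                                                         
                                                         
                                                         
                                                         
                                                         
                                                         
                                                         
                                                         


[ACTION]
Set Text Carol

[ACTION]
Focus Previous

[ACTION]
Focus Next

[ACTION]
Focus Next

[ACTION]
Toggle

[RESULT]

  Notify:     [x]                                        
> Theme:      (●) Light  ( ) Dark  ( ) Auto              
  Region:     [Asia                                    ▼]
  Status:     [Pending                                 ▼]
  Role:       [Guest                                   ▼]
                                                         
                                                         
                                                         
                                                         
                                                         
                                                         
                                                         
                                                         
                                                         
                                                         


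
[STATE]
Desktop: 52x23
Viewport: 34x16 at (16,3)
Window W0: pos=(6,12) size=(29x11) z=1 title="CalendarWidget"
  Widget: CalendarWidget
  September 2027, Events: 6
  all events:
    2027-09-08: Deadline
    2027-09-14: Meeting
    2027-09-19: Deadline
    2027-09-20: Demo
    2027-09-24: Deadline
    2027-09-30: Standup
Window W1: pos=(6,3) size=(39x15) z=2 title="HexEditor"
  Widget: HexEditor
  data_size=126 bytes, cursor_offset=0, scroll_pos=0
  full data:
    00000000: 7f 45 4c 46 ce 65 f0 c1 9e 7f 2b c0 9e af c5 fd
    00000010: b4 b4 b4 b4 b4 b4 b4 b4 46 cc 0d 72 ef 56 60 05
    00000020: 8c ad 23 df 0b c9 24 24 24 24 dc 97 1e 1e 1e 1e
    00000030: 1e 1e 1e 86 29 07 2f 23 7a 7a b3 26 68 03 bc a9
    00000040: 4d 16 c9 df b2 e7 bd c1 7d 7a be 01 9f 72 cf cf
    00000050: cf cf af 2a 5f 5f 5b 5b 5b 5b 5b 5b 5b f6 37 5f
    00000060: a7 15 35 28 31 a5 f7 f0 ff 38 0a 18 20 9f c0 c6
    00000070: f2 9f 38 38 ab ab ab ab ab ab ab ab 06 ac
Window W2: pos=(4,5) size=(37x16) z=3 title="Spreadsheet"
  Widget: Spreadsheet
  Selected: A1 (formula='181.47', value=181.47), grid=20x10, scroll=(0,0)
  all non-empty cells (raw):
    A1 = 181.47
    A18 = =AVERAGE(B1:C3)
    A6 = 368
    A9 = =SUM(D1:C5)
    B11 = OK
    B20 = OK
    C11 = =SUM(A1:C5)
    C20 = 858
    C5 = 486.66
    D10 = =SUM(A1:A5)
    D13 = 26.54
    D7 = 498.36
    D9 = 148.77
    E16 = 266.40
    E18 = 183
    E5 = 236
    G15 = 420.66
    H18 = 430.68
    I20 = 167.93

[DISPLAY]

━━━━━━━━━━━━━━━━━━━━━━━━━━━━┓     
r                           ┃     
━━━━━━━━━━━━━━━━━━━━━━━━┓───┨     
t                       ┃ 9e┃     
────────────────────────┨ 46┃     
                        ┃ 24┃     
    B       C       D   ┃ 7a┃     
------------------------┃ 7d┃     
]       0       0       ┃ 5b┃     
0       0       0       ┃ ff┃     
0       0       0       ┃ ab┃     
0       0       0       ┃   ┃     
0       0  486.66       ┃   ┃     
8       0       0       ┃   ┃     
0       0       0  498.3┃━━━┛     
0       0       0       ┃         


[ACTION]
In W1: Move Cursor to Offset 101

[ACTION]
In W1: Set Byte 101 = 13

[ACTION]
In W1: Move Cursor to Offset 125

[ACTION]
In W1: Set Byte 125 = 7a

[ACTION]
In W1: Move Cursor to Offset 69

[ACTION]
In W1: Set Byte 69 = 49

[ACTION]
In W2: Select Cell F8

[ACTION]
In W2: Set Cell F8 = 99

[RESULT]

━━━━━━━━━━━━━━━━━━━━━━━━━━━━┓     
r                           ┃     
━━━━━━━━━━━━━━━━━━━━━━━━┓───┨     
t                       ┃ 9e┃     
────────────────────────┨ 46┃     
                        ┃ 24┃     
    B       C       D   ┃ 7a┃     
------------------------┃ 7d┃     
7       0       0       ┃ 5b┃     
0       0       0       ┃ ff┃     
0       0       0       ┃ ab┃     
0       0       0       ┃   ┃     
0       0  486.66       ┃   ┃     
8       0       0       ┃   ┃     
0       0       0  498.3┃━━━┛     
0       0       0       ┃         


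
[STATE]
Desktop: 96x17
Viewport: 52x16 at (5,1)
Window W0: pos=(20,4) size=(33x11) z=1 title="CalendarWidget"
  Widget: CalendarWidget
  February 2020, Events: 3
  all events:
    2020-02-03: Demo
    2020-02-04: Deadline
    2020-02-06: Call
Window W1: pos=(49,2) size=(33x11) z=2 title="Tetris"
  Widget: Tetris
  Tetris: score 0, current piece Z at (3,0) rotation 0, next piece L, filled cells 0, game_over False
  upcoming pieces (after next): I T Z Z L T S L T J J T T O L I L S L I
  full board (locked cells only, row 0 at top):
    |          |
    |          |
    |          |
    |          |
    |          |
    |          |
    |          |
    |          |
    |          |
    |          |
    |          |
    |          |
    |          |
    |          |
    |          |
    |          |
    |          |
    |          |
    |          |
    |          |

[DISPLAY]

                                                    
                                            ┏━━━━━━━
                                            ┃ Tetris
               ┏━━━━━━━━━━━━━━━━━━━━━━━━━━━━┠───────
               ┃ CalendarWidget             ┃       
               ┠────────────────────────────┃       
               ┃         February 2020      ┃       
               ┃Mo Tu We Th Fr Sa Su        ┃       
               ┃                1  2        ┃       
               ┃ 3*  4*  5  6*  7  8  9     ┃       
               ┃10 11 12 13 14 15 16        ┃       
               ┃17 18 19 20 21 22 23        ┗━━━━━━━
               ┃24 25 26 27 28 29              ┃    
               ┗━━━━━━━━━━━━━━━━━━━━━━━━━━━━━━━┛    
                                                    
                                                    


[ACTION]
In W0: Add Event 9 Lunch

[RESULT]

                                                    
                                            ┏━━━━━━━
                                            ┃ Tetris
               ┏━━━━━━━━━━━━━━━━━━━━━━━━━━━━┠───────
               ┃ CalendarWidget             ┃       
               ┠────────────────────────────┃       
               ┃         February 2020      ┃       
               ┃Mo Tu We Th Fr Sa Su        ┃       
               ┃                1  2        ┃       
               ┃ 3*  4*  5  6*  7  8  9*    ┃       
               ┃10 11 12 13 14 15 16        ┃       
               ┃17 18 19 20 21 22 23        ┗━━━━━━━
               ┃24 25 26 27 28 29              ┃    
               ┗━━━━━━━━━━━━━━━━━━━━━━━━━━━━━━━┛    
                                                    
                                                    


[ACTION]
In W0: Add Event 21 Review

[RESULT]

                                                    
                                            ┏━━━━━━━
                                            ┃ Tetris
               ┏━━━━━━━━━━━━━━━━━━━━━━━━━━━━┠───────
               ┃ CalendarWidget             ┃       
               ┠────────────────────────────┃       
               ┃         February 2020      ┃       
               ┃Mo Tu We Th Fr Sa Su        ┃       
               ┃                1  2        ┃       
               ┃ 3*  4*  5  6*  7  8  9*    ┃       
               ┃10 11 12 13 14 15 16        ┃       
               ┃17 18 19 20 21* 22 23       ┗━━━━━━━
               ┃24 25 26 27 28 29              ┃    
               ┗━━━━━━━━━━━━━━━━━━━━━━━━━━━━━━━┛    
                                                    
                                                    


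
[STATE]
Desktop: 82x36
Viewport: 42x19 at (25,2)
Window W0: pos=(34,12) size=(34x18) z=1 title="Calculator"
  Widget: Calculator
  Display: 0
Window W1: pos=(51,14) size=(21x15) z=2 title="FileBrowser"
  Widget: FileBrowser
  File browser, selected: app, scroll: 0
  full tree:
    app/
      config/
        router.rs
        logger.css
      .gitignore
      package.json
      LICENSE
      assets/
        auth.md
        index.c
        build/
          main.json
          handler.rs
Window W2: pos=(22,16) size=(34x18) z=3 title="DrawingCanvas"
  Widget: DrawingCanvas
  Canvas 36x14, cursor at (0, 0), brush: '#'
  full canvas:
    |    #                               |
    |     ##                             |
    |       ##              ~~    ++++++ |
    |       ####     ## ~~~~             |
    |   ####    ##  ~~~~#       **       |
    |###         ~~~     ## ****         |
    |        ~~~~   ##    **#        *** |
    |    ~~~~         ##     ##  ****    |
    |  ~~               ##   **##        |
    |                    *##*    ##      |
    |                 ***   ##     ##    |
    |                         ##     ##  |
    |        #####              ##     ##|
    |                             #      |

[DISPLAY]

                                          
                                          
                                          
                                          
                                          
                                          
                                          
                                          
                                          
                                          
         ┏━━━━━━━━━━━━━━━━━━━━━━━━━━━━━━━━
         ┃ Calculator                     
         ┠────────────────┏━━━━━━━━━━━━━━━
         ┃                ┃ FileBrowser   
━━━━━━━━━━━━━━━━━━━━━━━━━━━━━━┓───────────
rawingCanvas                  ┃] app/     
──────────────────────────────┨[+] config/
  #                           ┃.gitignore 
   ##                         ┃package.jso


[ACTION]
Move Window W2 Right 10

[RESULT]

                                          
                                          
                                          
                                          
                                          
                                          
                                          
                                          
                                          
                                          
         ┏━━━━━━━━━━━━━━━━━━━━━━━━━━━━━━━━
         ┃ Calculator                     
         ┠────────────────┏━━━━━━━━━━━━━━━
         ┃                ┃ FileBrowser   
       ┏━━━━━━━━━━━━━━━━━━━━━━━━━━━━━━━━┓─
       ┃ DrawingCanvas                  ┃ 
       ┠────────────────────────────────┨/
       ┃+   #                           ┃ 
       ┃     ##                         ┃o


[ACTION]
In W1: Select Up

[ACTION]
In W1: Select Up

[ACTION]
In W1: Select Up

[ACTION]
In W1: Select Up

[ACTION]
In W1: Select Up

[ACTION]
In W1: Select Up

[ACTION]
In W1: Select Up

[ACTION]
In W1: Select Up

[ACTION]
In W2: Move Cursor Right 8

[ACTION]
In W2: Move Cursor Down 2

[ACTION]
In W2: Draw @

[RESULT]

                                          
                                          
                                          
                                          
                                          
                                          
                                          
                                          
                                          
                                          
         ┏━━━━━━━━━━━━━━━━━━━━━━━━━━━━━━━━
         ┃ Calculator                     
         ┠────────────────┏━━━━━━━━━━━━━━━
         ┃                ┃ FileBrowser   
       ┏━━━━━━━━━━━━━━━━━━━━━━━━━━━━━━━━┓─
       ┃ DrawingCanvas                  ┃ 
       ┠────────────────────────────────┨/
       ┃    #                           ┃ 
       ┃     ##                         ┃o


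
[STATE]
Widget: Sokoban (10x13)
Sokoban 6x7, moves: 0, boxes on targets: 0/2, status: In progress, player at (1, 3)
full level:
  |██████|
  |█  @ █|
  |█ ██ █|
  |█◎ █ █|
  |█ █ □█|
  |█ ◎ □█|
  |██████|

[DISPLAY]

██████    
█  @ █    
█ ██ █    
█◎ █ █    
█ █ □█    
█ ◎ □█    
██████    
Moves: 0  
          
          
          
          
          


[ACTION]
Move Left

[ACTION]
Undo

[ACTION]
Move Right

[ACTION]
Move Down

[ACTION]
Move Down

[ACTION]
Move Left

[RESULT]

██████    
█    █    
█ ██ █    
█◎ █@█    
█ █ □█    
█ ◎ □█    
██████    
Moves: 3  
          
          
          
          
          


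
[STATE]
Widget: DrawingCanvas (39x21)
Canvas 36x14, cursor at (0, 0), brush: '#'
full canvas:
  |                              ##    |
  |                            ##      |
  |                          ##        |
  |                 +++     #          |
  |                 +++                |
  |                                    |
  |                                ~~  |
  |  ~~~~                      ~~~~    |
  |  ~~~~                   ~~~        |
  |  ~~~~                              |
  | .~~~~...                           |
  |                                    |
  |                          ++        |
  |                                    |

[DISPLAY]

+                             ##       
                            ##         
                          ##           
                 +++     #             
                 +++                   
                                       
                                ~~     
  ~~~~                      ~~~~       
  ~~~~                   ~~~           
  ~~~~                                 
 .~~~~...                              
                                       
                          ++           
                                       
                                       
                                       
                                       
                                       
                                       
                                       
                                       


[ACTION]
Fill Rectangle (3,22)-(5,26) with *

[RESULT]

+                             ##       
                            ##         
                          ##           
                 +++  *****            
                 +++  *****            
                      *****            
                                ~~     
  ~~~~                      ~~~~       
  ~~~~                   ~~~           
  ~~~~                                 
 .~~~~...                              
                                       
                          ++           
                                       
                                       
                                       
                                       
                                       
                                       
                                       
                                       


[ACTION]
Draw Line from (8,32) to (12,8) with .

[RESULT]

+                             ##       
                            ##         
                          ##           
                 +++  *****            
                 +++  *****            
                      *****            
                                ~~     
  ~~~~                      ~~~~       
  ~~~~                   ~~~ ....      
  ~~~~                 ......          
 .~~~~...        ......                
           ......                      
        ...               ++           
                                       
                                       
                                       
                                       
                                       
                                       
                                       
                                       


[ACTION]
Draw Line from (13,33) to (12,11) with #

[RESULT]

+                             ##       
                            ##         
                          ##           
                 +++  *****            
                 +++  *****            
                      *****            
                                ~~     
  ~~~~                      ~~~~       
  ~~~~                   ~~~ ....      
  ~~~~                 ......          
 .~~~~...        ......                
           ......                      
        ...###########    ++           
                      ############     
                                       
                                       
                                       
                                       
                                       
                                       
                                       


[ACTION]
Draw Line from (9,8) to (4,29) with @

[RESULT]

+                             ##       
                            ##         
                          ##           
                 +++  *****            
                 +++  *****@@@         
                      *@@@@            
                   @@@@         ~~     
  ~~~~         @@@@         ~~~~       
  ~~~~     @@@@          ~~~ ....      
  ~~~~  @@@            ......          
 .~~~~...        ......                
           ......                      
        ...###########    ++           
                      ############     
                                       
                                       
                                       
                                       
                                       
                                       
                                       


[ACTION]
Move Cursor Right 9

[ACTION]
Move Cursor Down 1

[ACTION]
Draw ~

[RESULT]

                              ##       
         ~                  ##         
                          ##           
                 +++  *****            
                 +++  *****@@@         
                      *@@@@            
                   @@@@         ~~     
  ~~~~         @@@@         ~~~~       
  ~~~~     @@@@          ~~~ ....      
  ~~~~  @@@            ......          
 .~~~~...        ......                
           ......                      
        ...###########    ++           
                      ############     
                                       
                                       
                                       
                                       
                                       
                                       
                                       


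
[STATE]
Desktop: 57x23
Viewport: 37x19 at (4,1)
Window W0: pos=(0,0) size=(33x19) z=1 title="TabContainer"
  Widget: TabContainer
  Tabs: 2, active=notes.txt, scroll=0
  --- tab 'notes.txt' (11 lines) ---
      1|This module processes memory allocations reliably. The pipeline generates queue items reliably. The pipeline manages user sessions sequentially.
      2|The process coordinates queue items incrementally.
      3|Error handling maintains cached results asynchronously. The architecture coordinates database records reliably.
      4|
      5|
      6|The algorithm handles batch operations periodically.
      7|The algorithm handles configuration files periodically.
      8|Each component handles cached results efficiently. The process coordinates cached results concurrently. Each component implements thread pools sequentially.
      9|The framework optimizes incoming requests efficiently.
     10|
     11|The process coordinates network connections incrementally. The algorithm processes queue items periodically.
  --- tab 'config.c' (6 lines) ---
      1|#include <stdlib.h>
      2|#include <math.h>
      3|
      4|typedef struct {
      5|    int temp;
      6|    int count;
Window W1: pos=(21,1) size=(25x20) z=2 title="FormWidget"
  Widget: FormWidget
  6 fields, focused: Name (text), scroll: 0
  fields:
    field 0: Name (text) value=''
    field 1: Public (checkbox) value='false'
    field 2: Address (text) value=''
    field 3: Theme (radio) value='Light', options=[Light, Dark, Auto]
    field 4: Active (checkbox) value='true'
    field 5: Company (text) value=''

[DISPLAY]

bContainer       ┏━━━━━━━━━━━━━━━━━━━
─────────────────┃ FormWidget        
tes.txt]│ config.┠───────────────────
─────────────────┃> Name:       [    
s module processe┃  Public:     [ ]  
 process coordina┃  Address:    [    
or handling maint┃  Theme:      (●) L
                 ┃  Active:     [x]  
                 ┃  Company:    [    
 algorithm handle┃                   
 algorithm handle┃                   
h component handl┃                   
 framework optimi┃                   
                 ┃                   
 process coordina┃                   
                 ┃                   
                 ┃                   
━━━━━━━━━━━━━━━━━┃                   
                 ┃                   


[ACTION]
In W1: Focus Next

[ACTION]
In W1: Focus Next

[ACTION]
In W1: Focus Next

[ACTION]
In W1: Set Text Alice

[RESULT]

bContainer       ┏━━━━━━━━━━━━━━━━━━━
─────────────────┃ FormWidget        
tes.txt]│ config.┠───────────────────
─────────────────┃  Name:       [    
s module processe┃  Public:     [ ]  
 process coordina┃  Address:    [    
or handling maint┃> Theme:      (●) L
                 ┃  Active:     [x]  
                 ┃  Company:    [    
 algorithm handle┃                   
 algorithm handle┃                   
h component handl┃                   
 framework optimi┃                   
                 ┃                   
 process coordina┃                   
                 ┃                   
                 ┃                   
━━━━━━━━━━━━━━━━━┃                   
                 ┃                   


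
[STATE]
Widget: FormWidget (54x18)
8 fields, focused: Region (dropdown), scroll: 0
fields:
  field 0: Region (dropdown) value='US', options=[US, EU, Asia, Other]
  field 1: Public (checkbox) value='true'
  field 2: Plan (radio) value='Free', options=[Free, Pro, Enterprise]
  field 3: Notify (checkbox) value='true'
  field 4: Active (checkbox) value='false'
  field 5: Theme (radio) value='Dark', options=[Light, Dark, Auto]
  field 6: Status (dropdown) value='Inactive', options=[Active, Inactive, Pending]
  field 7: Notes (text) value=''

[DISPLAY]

> Region:     [US                                   ▼]
  Public:     [x]                                     
  Plan:       (●) Free  ( ) Pro  ( ) Enterprise       
  Notify:     [x]                                     
  Active:     [ ]                                     
  Theme:      ( ) Light  (●) Dark  ( ) Auto           
  Status:     [Inactive                             ▼]
  Notes:      [                                      ]
                                                      
                                                      
                                                      
                                                      
                                                      
                                                      
                                                      
                                                      
                                                      
                                                      


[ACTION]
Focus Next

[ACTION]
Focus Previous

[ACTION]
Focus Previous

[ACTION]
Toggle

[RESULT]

  Region:     [US                                   ▼]
  Public:     [x]                                     
  Plan:       (●) Free  ( ) Pro  ( ) Enterprise       
  Notify:     [x]                                     
  Active:     [ ]                                     
  Theme:      ( ) Light  (●) Dark  ( ) Auto           
  Status:     [Inactive                             ▼]
> Notes:      [                                      ]
                                                      
                                                      
                                                      
                                                      
                                                      
                                                      
                                                      
                                                      
                                                      
                                                      


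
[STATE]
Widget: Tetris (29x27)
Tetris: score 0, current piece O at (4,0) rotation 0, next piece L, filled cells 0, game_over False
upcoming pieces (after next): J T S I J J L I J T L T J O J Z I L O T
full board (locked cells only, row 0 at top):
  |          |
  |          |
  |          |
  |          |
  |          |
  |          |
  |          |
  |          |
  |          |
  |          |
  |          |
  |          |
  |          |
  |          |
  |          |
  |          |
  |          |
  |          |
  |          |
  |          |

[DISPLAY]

    ▓▓    │Next:             
    ▓▓    │  ▒               
          │▒▒▒               
          │                  
          │                  
          │                  
          │Score:            
          │0                 
          │                  
          │                  
          │                  
          │                  
          │                  
          │                  
          │                  
          │                  
          │                  
          │                  
          │                  
          │                  
          │                  
          │                  
          │                  
          │                  
          │                  
          │                  
          │                  


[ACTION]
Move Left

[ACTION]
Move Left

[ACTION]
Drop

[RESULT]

          │Next:             
  ▓▓      │  ▒               
  ▓▓      │▒▒▒               
          │                  
          │                  
          │                  
          │Score:            
          │0                 
          │                  
          │                  
          │                  
          │                  
          │                  
          │                  
          │                  
          │                  
          │                  
          │                  
          │                  
          │                  
          │                  
          │                  
          │                  
          │                  
          │                  
          │                  
          │                  


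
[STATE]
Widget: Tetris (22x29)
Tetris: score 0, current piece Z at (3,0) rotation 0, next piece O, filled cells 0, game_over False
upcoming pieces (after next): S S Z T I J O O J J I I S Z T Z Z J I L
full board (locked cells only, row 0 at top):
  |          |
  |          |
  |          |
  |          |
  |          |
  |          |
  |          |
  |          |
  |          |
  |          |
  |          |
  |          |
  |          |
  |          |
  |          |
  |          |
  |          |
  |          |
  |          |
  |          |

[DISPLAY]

   ▓▓     │Next:      
    ▓▓    │▓▓         
          │▓▓         
          │           
          │           
          │           
          │Score:     
          │0          
          │           
          │           
          │           
          │           
          │           
          │           
          │           
          │           
          │           
          │           
          │           
          │           
          │           
          │           
          │           
          │           
          │           
          │           
          │           
          │           
          │           


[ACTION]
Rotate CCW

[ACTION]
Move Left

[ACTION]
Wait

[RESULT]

          │Next:      
   ▓      │▓▓         
  ▓▓      │▓▓         
  ▓       │           
          │           
          │           
          │Score:     
          │0          
          │           
          │           
          │           
          │           
          │           
          │           
          │           
          │           
          │           
          │           
          │           
          │           
          │           
          │           
          │           
          │           
          │           
          │           
          │           
          │           
          │           


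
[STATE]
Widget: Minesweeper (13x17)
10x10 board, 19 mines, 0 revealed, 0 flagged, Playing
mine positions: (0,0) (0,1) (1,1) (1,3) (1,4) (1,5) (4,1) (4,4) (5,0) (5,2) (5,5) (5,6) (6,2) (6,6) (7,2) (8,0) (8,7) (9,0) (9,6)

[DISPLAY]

■■■■■■■■■■   
■■■■■■■■■■   
■■■■■■■■■■   
■■■■■■■■■■   
■■■■■■■■■■   
■■■■■■■■■■   
■■■■■■■■■■   
■■■■■■■■■■   
■■■■■■■■■■   
■■■■■■■■■■   
             
             
             
             
             
             
             


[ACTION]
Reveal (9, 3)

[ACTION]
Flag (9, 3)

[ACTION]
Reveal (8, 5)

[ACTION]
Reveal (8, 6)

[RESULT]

■■■■■■■■■■   
■■■■■■■■■■   
■■■■■■■■■■   
■■■■■■■■■■   
■■■■■■■■■■   
■■■■■■■■■■   
■■■313■■■■   
■■■2 1■■■■   
■311 12■■■   
■2   1■■■■   
             
             
             
             
             
             
             


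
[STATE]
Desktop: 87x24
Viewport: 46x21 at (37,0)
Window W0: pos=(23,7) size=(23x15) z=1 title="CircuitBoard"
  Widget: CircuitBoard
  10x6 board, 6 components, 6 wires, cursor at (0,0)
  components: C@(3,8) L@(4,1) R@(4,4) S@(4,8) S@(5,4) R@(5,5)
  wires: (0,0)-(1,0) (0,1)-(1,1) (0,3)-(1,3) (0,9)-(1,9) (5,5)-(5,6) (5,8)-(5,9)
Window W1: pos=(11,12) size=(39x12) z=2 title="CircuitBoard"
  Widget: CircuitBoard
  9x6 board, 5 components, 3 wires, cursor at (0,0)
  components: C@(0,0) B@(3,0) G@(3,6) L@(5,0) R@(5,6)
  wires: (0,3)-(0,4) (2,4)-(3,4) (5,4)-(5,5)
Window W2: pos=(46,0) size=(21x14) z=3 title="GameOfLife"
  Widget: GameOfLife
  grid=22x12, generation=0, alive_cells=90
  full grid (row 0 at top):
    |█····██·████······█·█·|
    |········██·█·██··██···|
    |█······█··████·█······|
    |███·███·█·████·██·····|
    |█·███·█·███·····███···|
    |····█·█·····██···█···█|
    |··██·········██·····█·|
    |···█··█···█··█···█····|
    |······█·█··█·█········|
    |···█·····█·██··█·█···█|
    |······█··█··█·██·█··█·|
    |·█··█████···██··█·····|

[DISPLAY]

         ┏━━━━━━━━━━━━━━━━━━━┓                
         ┃ GameOfLife        ┃                
         ┠───────────────────┨                
         ┃Gen: 0             ┃                
         ┃·······██·█·██··██·┃                
         ┃······█··████·█····┃                
         ┃██·███·█·████·██···┃                
━━━━━━━━┓┃·███·█·███·····███·┃                
        ┃┃···█·█·····██···█··┃                
────────┨┃·██·········██·····┃                
5 6 7 8 ┃┃··█··█···█··█···█··┃                
   ·    ┃┃·····█·█··█·█······┃                
━━━━━━━━━┃··█·····█·██··█·█··┃                
         ┗━━━━━━━━━━━━━━━━━━━┛                
────────────┨                                 
            ┃                                 
            ┃                                 
            ┃                                 
            ┃                                 
            ┃                                 
            ┃                                 


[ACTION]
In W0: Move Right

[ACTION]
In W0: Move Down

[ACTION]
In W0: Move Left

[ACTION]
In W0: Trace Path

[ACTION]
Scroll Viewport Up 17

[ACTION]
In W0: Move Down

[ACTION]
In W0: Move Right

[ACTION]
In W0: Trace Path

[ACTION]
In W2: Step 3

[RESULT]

         ┏━━━━━━━━━━━━━━━━━━━┓                
         ┃ GameOfLife        ┃                
         ┠───────────────────┨                
         ┃Gen: 3             ┃                
         ┃···············█···┃                
         ┃·······██··██·██···┃                
         ┃·█····███····█·█···┃                
━━━━━━━━┓┃·██·██·········█·█·┃                
        ┃┃██······█···█·██·█·┃                
────────┨┃██·········█·██·██·┃                
5 6 7 8 ┃┃·······██··█·······┃                
   ·    ┃┃····█·····█···█····┃                
━━━━━━━━━┃·····███···········┃                
         ┗━━━━━━━━━━━━━━━━━━━┛                
────────────┨                                 
            ┃                                 
            ┃                                 
            ┃                                 
            ┃                                 
            ┃                                 
            ┃                                 
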